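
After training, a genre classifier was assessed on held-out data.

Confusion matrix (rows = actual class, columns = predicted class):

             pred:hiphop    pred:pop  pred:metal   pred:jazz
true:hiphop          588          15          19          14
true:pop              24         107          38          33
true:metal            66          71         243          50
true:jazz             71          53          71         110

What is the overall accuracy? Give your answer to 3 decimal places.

Accuracy = trace / total = (588+107+243+110=1048) / 1573 = 1048/1573 = 0.666

0.666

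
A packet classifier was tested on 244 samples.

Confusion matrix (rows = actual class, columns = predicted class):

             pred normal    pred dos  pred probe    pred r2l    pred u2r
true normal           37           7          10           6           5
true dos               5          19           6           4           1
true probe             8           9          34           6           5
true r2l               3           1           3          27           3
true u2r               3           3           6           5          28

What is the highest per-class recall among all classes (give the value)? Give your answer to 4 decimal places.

Per-class recall (TP/(TP+FN)):
  normal: TP=37, FN=7+10+6+5=28 → 37/65 = 0.56923
  dos: TP=19, FN=5+6+4+1=16 → 19/35 = 0.54286
  probe: TP=34, FN=8+9+6+5=28 → 34/62 = 0.54839
  r2l: TP=27, FN=3+1+3+3=10 → 27/37 = 0.72973
  u2r: TP=28, FN=3+3+6+5=17 → 28/45 = 0.62222
Highest is class 'r2l' with recall = 0.7297.

0.7297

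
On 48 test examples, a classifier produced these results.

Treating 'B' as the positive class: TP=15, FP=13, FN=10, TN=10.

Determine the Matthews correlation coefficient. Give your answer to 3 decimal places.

0.035

MCC = (TP·TN − FP·FN) / √((TP+FP)(TP+FN)(TN+FP)(TN+FN))
Numerator = 15·10 − 13·10 = 20
Denominator = √(28·25·23·20) = √322000 = 567.4504
MCC = 20 / 567.4504 = 0.035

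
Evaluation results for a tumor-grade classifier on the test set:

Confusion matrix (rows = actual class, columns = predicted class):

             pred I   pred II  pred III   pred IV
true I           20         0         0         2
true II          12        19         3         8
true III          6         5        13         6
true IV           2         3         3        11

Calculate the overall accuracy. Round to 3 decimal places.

Accuracy = trace / total = (20+19+13+11=63) / 113 = 63/113 = 0.558

0.558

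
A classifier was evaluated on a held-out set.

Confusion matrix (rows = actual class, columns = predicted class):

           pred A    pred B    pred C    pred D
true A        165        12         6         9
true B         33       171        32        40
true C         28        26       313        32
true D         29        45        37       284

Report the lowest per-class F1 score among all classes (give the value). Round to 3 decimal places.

0.645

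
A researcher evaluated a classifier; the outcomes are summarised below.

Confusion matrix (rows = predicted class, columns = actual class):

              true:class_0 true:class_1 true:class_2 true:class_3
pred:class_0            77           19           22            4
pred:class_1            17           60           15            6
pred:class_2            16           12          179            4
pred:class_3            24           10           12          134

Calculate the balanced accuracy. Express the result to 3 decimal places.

Balanced accuracy = mean of per-class recall.
  class_0: recall = 77/134 = 0.5746
  class_1: recall = 60/101 = 0.5941
  class_2: recall = 179/228 = 0.7851
  class_3: recall = 134/148 = 0.9054
Mean = (0.5746 + 0.5941 + 0.7851 + 0.9054) / 4 = 0.715

0.715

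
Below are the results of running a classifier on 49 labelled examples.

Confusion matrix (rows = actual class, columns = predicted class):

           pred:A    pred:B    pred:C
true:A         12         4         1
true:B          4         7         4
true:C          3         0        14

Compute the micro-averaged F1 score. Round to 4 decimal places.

Micro-averaging pools counts across classes: ΣTP=33, ΣFP=16, ΣFN=16.
Micro-F1 score = 2·TP/(2·TP+FP+FN) on pooled counts = 0.6735 (equals overall accuracy in single-label multiclass).

0.6735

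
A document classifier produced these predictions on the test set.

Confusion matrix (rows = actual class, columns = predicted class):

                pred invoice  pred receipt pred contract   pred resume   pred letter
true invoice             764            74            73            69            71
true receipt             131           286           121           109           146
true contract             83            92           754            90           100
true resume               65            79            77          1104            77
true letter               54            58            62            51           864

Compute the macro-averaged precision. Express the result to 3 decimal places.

0.668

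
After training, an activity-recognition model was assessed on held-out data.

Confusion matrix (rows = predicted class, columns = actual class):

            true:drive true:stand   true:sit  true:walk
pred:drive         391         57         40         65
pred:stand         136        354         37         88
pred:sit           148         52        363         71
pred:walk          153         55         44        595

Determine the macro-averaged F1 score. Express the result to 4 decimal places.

0.6387

Per-class F1 score (2·TP/(2·TP+FP+FN)):
  drive: TP=391, FP=57+40+65=162, FN=136+148+153=437 → 782/1381 = 0.56626
  stand: TP=354, FP=136+37+88=261, FN=57+52+55=164 → 708/1133 = 0.62489
  sit: TP=363, FP=148+52+71=271, FN=40+37+44=121 → 726/1118 = 0.64937
  walk: TP=595, FP=153+55+44=252, FN=65+88+71=224 → 1190/1666 = 0.71429
Macro-F1 score = mean = (0.56626 + 0.62489 + 0.64937 + 0.71429) / 4 = 0.6387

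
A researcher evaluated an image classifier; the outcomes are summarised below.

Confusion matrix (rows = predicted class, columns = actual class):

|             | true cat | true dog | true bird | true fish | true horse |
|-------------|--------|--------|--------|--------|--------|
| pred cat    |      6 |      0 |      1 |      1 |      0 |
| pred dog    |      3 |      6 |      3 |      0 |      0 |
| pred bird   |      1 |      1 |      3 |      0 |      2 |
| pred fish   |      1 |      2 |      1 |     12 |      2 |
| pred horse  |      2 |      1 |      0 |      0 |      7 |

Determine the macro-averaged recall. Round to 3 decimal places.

Per-class recall (TP/(TP+FN)):
  cat: TP=6, FN=3+1+1+2=7 → 6/13 = 0.4615
  dog: TP=6, FN=0+1+2+1=4 → 6/10 = 0.6000
  bird: TP=3, FN=1+3+1+0=5 → 3/8 = 0.3750
  fish: TP=12, FN=1+0+0+0=1 → 12/13 = 0.9231
  horse: TP=7, FN=0+0+2+2=4 → 7/11 = 0.6364
Macro-recall = mean = (0.4615 + 0.6000 + 0.3750 + 0.9231 + 0.6364) / 5 = 0.599

0.599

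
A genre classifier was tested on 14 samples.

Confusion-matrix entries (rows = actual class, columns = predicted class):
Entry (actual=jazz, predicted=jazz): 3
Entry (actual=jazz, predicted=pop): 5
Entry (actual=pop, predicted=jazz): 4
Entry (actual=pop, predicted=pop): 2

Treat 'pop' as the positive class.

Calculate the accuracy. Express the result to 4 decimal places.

0.3571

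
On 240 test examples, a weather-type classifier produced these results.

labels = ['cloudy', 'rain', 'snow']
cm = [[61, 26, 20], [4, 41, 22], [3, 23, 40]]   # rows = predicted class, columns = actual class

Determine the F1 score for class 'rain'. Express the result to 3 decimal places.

0.522

F1 score = 2·TP/(2·TP+FP+FN).
rain: TP=41, FP=4+22=26, FN=26+23=49 → 82/157 = 0.5223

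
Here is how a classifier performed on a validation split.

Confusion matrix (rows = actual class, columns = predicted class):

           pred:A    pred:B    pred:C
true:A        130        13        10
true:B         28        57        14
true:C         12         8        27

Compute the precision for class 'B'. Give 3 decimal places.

0.731

precision = TP/(TP+FP).
B: TP=57, FP=13+8=21 → 57/78 = 0.7308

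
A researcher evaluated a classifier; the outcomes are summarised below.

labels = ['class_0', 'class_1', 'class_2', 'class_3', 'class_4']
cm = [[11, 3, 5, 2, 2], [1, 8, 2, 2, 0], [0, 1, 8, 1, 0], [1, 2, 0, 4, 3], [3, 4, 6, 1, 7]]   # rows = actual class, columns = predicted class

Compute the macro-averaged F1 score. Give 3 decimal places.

0.484

Per-class F1 score (2·TP/(2·TP+FP+FN)):
  class_0: TP=11, FP=1+0+1+3=5, FN=3+5+2+2=12 → 22/39 = 0.5641
  class_1: TP=8, FP=3+1+2+4=10, FN=1+2+2+0=5 → 16/31 = 0.5161
  class_2: TP=8, FP=5+2+0+6=13, FN=0+1+1+0=2 → 16/31 = 0.5161
  class_3: TP=4, FP=2+2+1+1=6, FN=1+2+0+3=6 → 8/20 = 0.4000
  class_4: TP=7, FP=2+0+0+3=5, FN=3+4+6+1=14 → 14/33 = 0.4242
Macro-F1 score = mean = (0.5641 + 0.5161 + 0.5161 + 0.4000 + 0.4242) / 5 = 0.484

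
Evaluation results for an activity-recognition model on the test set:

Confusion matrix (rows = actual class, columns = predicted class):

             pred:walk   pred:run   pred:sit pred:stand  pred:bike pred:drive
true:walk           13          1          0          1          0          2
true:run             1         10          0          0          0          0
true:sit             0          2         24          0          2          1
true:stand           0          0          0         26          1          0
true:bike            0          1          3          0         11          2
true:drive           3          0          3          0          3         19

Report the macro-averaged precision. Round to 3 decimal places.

0.780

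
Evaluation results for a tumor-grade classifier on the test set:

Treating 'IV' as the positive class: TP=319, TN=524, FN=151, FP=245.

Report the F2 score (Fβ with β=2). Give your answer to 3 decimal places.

0.653

Fβ = (1+β²)·TP / ((1+β²)·TP + β²·FN + FP), with β²=4
= 5·319 / (5·319 + 4·151 + 245) = 0.653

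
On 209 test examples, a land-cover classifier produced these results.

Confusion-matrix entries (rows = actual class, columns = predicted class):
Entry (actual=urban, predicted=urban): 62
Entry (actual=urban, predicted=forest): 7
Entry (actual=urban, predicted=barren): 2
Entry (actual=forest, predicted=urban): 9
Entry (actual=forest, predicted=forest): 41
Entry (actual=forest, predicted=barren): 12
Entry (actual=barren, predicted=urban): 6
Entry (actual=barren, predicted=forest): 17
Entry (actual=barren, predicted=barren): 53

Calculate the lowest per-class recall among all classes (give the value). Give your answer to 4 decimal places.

0.6613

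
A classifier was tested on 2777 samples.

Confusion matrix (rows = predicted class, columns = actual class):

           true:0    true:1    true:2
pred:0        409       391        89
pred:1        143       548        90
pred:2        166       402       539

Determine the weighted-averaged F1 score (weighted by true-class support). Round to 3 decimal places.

0.534

Per-class F1 score (2·TP/(2·TP+FP+FN)):
  0: TP=409, FP=391+89=480, FN=143+166=309 → 818/1607 = 0.5090
  1: TP=548, FP=143+90=233, FN=391+402=793 → 1096/2122 = 0.5165
  2: TP=539, FP=166+402=568, FN=89+90=179 → 1078/1825 = 0.5907
Weighted-F1 score = Σ (supportᵢ/N)·F1 scoreᵢ with N=2777: (718/2777)·0.5090 + (1341/2777)·0.5165 + (718/2777)·0.5907 = 0.534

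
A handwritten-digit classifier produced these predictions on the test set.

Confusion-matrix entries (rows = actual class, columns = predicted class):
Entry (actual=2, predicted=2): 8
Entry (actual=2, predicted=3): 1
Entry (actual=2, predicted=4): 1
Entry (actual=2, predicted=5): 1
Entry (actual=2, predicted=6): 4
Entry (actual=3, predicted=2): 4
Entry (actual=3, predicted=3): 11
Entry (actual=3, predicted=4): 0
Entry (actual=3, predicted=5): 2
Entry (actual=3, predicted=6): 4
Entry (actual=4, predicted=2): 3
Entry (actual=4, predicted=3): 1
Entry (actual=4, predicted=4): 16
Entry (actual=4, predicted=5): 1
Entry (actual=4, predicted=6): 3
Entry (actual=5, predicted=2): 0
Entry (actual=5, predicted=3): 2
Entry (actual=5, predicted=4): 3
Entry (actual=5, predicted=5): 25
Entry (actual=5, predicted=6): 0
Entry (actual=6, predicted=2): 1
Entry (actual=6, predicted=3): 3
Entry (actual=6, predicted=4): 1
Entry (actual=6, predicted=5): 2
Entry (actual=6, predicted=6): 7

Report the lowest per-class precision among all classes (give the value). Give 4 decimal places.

Per-class precision (TP/(TP+FP)):
  2: TP=8, FP=4+3+0+1=8 → 8/16 = 0.50000
  3: TP=11, FP=1+1+2+3=7 → 11/18 = 0.61111
  4: TP=16, FP=1+0+3+1=5 → 16/21 = 0.76190
  5: TP=25, FP=1+2+1+2=6 → 25/31 = 0.80645
  6: TP=7, FP=4+4+3+0=11 → 7/18 = 0.38889
Lowest is class '6' with precision = 0.3889.

0.3889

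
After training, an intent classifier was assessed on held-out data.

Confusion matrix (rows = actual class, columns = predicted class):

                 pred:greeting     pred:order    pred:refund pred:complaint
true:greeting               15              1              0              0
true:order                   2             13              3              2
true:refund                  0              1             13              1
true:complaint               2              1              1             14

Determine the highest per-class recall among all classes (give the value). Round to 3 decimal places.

0.938

Per-class recall (TP/(TP+FN)):
  greeting: TP=15, FN=1+0+0=1 → 15/16 = 0.9375
  order: TP=13, FN=2+3+2=7 → 13/20 = 0.6500
  refund: TP=13, FN=0+1+1=2 → 13/15 = 0.8667
  complaint: TP=14, FN=2+1+1=4 → 14/18 = 0.7778
Highest is class 'greeting' with recall = 0.938.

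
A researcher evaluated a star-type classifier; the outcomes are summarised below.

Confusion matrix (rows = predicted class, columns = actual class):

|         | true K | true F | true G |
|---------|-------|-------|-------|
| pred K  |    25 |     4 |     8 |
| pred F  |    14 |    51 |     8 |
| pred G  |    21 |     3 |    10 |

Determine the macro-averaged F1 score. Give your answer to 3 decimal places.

0.542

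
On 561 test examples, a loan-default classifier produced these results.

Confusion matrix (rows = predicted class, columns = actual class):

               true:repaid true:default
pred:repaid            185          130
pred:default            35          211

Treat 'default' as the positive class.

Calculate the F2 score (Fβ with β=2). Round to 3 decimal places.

0.655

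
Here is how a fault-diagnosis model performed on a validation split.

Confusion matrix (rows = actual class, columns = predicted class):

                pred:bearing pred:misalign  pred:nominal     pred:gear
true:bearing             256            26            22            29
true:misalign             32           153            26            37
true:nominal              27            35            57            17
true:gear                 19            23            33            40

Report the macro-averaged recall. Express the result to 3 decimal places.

0.538

Per-class recall (TP/(TP+FN)):
  bearing: TP=256, FN=26+22+29=77 → 256/333 = 0.7688
  misalign: TP=153, FN=32+26+37=95 → 153/248 = 0.6169
  nominal: TP=57, FN=27+35+17=79 → 57/136 = 0.4191
  gear: TP=40, FN=19+23+33=75 → 40/115 = 0.3478
Macro-recall = mean = (0.7688 + 0.6169 + 0.4191 + 0.3478) / 4 = 0.538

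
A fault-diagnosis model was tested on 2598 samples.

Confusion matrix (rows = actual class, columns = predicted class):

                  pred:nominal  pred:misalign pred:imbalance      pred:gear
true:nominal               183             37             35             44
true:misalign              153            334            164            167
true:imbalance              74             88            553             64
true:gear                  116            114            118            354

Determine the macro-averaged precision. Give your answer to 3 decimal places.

Per-class precision (TP/(TP+FP)):
  nominal: TP=183, FP=153+74+116=343 → 183/526 = 0.3479
  misalign: TP=334, FP=37+88+114=239 → 334/573 = 0.5829
  imbalance: TP=553, FP=35+164+118=317 → 553/870 = 0.6356
  gear: TP=354, FP=44+167+64=275 → 354/629 = 0.5628
Macro-precision = mean = (0.3479 + 0.5829 + 0.6356 + 0.5628) / 4 = 0.532

0.532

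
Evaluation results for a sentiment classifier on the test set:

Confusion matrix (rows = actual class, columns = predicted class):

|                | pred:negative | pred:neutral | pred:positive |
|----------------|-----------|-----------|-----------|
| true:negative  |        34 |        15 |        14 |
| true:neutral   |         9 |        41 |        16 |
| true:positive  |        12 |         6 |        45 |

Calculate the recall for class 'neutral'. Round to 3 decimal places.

Treat 'neutral' as positive and all other classes as negative.
recall = TP/(TP+FN).
neutral: TP=41, FN=9+16=25 → 41/66 = 0.6212

0.621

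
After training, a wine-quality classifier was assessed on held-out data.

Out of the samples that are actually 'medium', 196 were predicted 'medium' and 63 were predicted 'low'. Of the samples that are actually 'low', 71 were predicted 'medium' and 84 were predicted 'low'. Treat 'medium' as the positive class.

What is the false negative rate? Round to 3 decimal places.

0.243

FNR = FN/(FN+TP) = 63/(63+196) = 0.243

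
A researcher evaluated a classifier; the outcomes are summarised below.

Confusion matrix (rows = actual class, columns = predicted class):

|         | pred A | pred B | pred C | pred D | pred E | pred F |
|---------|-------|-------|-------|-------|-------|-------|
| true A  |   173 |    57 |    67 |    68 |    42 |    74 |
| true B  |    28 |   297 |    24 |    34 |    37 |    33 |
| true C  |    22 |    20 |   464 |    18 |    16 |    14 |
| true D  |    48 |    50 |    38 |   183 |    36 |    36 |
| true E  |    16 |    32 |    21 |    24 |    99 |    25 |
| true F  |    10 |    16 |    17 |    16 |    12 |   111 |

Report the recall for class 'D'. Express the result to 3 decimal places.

0.468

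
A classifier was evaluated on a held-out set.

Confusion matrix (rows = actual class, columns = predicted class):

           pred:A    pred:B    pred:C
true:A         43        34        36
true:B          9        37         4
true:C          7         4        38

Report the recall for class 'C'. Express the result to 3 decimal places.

0.776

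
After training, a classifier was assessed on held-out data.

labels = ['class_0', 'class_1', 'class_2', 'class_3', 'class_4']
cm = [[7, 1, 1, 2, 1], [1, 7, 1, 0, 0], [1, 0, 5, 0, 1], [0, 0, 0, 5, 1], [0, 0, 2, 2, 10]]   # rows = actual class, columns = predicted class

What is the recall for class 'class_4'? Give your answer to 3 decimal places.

0.714

Take TP from the diagonal, FP from the rest of the 'class_4' prediction marginal, FN from the rest of the 'class_4' actual marginal.
recall = TP/(TP+FN).
class_4: TP=10, FN=0+0+2+2=4 → 10/14 = 0.7143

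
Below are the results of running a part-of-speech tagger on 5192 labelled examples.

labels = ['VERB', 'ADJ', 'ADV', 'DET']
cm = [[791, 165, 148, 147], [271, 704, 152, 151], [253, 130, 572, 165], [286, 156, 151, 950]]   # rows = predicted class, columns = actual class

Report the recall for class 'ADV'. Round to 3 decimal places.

0.559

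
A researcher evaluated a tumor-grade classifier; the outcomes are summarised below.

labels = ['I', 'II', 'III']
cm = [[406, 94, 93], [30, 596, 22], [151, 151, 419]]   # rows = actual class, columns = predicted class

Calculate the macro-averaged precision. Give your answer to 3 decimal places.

Per-class precision (TP/(TP+FP)):
  I: TP=406, FP=30+151=181 → 406/587 = 0.6917
  II: TP=596, FP=94+151=245 → 596/841 = 0.7087
  III: TP=419, FP=93+22=115 → 419/534 = 0.7846
Macro-precision = mean = (0.6917 + 0.7087 + 0.7846) / 3 = 0.728

0.728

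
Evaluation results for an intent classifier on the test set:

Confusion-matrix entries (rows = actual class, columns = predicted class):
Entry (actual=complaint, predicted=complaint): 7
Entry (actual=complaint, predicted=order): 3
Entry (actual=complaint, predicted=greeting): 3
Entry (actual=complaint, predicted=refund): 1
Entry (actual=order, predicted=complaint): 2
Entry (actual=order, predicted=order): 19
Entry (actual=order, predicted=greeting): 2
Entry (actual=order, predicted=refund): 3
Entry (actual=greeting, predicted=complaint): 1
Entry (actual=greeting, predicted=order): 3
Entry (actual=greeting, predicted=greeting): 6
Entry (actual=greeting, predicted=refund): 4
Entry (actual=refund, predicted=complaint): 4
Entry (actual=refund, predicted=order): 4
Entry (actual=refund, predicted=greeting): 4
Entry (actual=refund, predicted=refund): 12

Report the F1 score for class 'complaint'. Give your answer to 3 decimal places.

One-vs-rest for 'complaint': TP = diagonal; FP = other classes predicted 'complaint'; FN = 'complaint' predicted as other.
F1 score = 2·TP/(2·TP+FP+FN).
complaint: TP=7, FP=2+1+4=7, FN=3+3+1=7 → 14/28 = 0.5000

0.500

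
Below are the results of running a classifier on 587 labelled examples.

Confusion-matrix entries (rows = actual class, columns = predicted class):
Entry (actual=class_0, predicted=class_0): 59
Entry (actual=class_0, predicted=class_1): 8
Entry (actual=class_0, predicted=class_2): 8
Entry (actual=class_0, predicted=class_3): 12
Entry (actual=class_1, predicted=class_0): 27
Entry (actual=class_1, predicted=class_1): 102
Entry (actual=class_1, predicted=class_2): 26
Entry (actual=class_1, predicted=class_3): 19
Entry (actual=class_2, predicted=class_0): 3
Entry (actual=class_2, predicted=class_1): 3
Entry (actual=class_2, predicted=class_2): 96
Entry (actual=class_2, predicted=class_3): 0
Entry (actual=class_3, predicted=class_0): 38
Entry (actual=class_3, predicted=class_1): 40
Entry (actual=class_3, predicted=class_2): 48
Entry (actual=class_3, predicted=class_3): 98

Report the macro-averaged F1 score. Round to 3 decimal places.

Per-class F1 score (2·TP/(2·TP+FP+FN)):
  class_0: TP=59, FP=27+3+38=68, FN=8+8+12=28 → 118/214 = 0.5514
  class_1: TP=102, FP=8+3+40=51, FN=27+26+19=72 → 204/327 = 0.6239
  class_2: TP=96, FP=8+26+48=82, FN=3+3+0=6 → 192/280 = 0.6857
  class_3: TP=98, FP=12+19+0=31, FN=38+40+48=126 → 196/353 = 0.5552
Macro-F1 score = mean = (0.5514 + 0.6239 + 0.6857 + 0.5552) / 4 = 0.604

0.604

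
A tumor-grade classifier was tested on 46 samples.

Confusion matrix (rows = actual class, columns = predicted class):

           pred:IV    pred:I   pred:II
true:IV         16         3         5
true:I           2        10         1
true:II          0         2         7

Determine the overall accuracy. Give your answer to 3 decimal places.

Accuracy = trace / total = (16+10+7=33) / 46 = 33/46 = 0.717

0.717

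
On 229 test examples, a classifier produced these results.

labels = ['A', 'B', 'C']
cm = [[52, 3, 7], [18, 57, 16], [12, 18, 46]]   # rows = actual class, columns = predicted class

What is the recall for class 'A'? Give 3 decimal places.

0.839

One-vs-rest for 'A': TP = diagonal; FP = other classes predicted 'A'; FN = 'A' predicted as other.
recall = TP/(TP+FN).
A: TP=52, FN=3+7=10 → 52/62 = 0.8387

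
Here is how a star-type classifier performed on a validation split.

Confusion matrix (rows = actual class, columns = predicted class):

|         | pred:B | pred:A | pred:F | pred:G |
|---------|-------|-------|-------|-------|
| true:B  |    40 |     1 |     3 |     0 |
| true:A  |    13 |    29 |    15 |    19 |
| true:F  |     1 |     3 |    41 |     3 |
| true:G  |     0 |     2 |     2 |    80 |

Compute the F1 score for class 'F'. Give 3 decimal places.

0.752

Treat 'F' as positive and all other classes as negative.
F1 score = 2·TP/(2·TP+FP+FN).
F: TP=41, FP=3+15+2=20, FN=1+3+3=7 → 82/109 = 0.7523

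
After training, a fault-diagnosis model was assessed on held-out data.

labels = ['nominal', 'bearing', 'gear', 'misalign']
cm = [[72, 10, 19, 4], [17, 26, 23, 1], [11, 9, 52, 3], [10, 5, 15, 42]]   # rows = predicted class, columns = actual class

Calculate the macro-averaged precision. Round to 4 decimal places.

0.5876

Per-class precision (TP/(TP+FP)):
  nominal: TP=72, FP=10+19+4=33 → 72/105 = 0.68571
  bearing: TP=26, FP=17+23+1=41 → 26/67 = 0.38806
  gear: TP=52, FP=11+9+3=23 → 52/75 = 0.69333
  misalign: TP=42, FP=10+5+15=30 → 42/72 = 0.58333
Macro-precision = mean = (0.68571 + 0.38806 + 0.69333 + 0.58333) / 4 = 0.5876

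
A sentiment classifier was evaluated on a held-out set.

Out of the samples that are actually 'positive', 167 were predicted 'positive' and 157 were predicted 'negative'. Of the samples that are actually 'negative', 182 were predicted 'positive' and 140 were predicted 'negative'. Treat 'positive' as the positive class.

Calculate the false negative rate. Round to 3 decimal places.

0.485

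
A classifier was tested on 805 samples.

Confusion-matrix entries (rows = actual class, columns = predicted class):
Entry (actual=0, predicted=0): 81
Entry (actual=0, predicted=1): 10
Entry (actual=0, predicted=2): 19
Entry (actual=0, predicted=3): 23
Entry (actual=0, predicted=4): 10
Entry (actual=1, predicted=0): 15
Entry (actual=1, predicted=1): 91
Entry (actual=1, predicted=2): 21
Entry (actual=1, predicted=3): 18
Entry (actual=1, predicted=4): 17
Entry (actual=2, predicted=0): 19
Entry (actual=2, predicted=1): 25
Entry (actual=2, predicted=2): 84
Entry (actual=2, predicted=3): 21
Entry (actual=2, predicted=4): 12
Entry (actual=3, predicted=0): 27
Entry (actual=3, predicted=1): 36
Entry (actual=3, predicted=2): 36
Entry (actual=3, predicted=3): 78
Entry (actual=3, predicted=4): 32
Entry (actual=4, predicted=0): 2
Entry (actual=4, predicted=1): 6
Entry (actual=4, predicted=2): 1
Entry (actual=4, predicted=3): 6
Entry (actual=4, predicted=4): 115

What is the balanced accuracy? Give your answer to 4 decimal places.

0.5815

Balanced accuracy = mean of per-class recall.
  0: recall = 81/143 = 0.56643
  1: recall = 91/162 = 0.56173
  2: recall = 84/161 = 0.52174
  3: recall = 78/209 = 0.37321
  4: recall = 115/130 = 0.88462
Mean = (0.56643 + 0.56173 + 0.52174 + 0.37321 + 0.88462) / 5 = 0.5815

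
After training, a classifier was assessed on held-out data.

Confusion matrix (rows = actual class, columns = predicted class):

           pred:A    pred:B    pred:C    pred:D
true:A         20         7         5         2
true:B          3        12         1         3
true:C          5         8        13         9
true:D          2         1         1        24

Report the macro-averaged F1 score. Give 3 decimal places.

Per-class F1 score (2·TP/(2·TP+FP+FN)):
  A: TP=20, FP=3+5+2=10, FN=7+5+2=14 → 40/64 = 0.6250
  B: TP=12, FP=7+8+1=16, FN=3+1+3=7 → 24/47 = 0.5106
  C: TP=13, FP=5+1+1=7, FN=5+8+9=22 → 26/55 = 0.4727
  D: TP=24, FP=2+3+9=14, FN=2+1+1=4 → 48/66 = 0.7273
Macro-F1 score = mean = (0.6250 + 0.5106 + 0.4727 + 0.7273) / 4 = 0.584

0.584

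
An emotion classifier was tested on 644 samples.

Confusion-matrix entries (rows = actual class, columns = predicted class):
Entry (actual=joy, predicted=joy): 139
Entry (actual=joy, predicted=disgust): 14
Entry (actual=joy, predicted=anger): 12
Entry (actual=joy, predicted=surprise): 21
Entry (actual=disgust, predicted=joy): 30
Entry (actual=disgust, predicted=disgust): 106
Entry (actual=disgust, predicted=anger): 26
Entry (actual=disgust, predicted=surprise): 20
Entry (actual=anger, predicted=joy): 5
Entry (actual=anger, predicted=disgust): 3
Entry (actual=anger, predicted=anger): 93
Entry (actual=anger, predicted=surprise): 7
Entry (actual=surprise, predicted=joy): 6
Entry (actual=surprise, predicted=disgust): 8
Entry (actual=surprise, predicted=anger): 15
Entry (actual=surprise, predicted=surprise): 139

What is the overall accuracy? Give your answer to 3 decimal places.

0.741

Accuracy = trace / total = (139+106+93+139=477) / 644 = 477/644 = 0.741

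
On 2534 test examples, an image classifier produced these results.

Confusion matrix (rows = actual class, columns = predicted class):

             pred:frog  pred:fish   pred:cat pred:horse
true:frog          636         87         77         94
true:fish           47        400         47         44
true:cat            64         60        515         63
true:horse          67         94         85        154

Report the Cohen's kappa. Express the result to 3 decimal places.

0.553

Observed agreement pₒ = trace/N = 1705/2534 = 0.6728
Expected agreement pₑ = Σ (rowᵢ·colᵢ)/N² = (894·814 + 538·641 + 702·724 + 400·355)/2534² = 0.2683
κ = (pₒ − pₑ)/(1 − pₑ) = (0.6728 − 0.2683)/(1 − 0.2683) = 0.553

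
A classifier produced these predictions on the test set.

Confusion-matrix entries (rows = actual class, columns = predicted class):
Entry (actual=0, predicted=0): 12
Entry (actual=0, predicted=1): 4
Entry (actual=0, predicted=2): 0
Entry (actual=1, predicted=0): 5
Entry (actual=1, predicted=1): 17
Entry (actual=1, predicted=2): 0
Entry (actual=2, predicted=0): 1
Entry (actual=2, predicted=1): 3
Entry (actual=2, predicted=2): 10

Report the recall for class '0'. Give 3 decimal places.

Take TP from the diagonal, FP from the rest of the '0' prediction marginal, FN from the rest of the '0' actual marginal.
recall = TP/(TP+FN).
0: TP=12, FN=4+0=4 → 12/16 = 0.7500

0.750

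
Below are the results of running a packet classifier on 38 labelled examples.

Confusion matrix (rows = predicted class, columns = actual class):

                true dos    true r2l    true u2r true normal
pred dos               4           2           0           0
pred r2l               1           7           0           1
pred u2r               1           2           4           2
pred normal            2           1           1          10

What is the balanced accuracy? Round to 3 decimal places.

0.663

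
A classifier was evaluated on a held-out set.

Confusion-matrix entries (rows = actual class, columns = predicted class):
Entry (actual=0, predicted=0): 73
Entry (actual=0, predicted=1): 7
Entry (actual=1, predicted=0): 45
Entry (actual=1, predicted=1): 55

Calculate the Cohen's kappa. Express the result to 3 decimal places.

0.442

Observed agreement pₒ = trace/N = 128/180 = 0.7111
Expected agreement pₑ = Σ (rowᵢ·colᵢ)/N² = (80·118 + 100·62)/180² = 0.4827
κ = (pₒ − pₑ)/(1 − pₑ) = (0.7111 − 0.4827)/(1 − 0.4827) = 0.442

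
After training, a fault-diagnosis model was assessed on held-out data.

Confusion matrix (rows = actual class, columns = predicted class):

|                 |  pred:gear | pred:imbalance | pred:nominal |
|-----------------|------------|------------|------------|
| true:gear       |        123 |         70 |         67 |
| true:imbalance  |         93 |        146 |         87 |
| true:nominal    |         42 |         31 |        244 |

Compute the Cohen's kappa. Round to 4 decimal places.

Observed agreement pₒ = trace/N = 513/903 = 0.56811
Expected agreement pₑ = Σ (rowᵢ·colᵢ)/N² = (260·258 + 326·247 + 317·398)/903² = 0.33574
κ = (pₒ − pₑ)/(1 − pₑ) = (0.56811 − 0.33574)/(1 − 0.33574) = 0.3498

0.3498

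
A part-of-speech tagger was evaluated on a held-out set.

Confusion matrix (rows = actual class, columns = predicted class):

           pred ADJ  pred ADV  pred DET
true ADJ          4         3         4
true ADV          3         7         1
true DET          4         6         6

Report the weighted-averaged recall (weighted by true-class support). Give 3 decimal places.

Per-class recall (TP/(TP+FN)):
  ADJ: TP=4, FN=3+4=7 → 4/11 = 0.3636
  ADV: TP=7, FN=3+1=4 → 7/11 = 0.6364
  DET: TP=6, FN=4+6=10 → 6/16 = 0.3750
Weighted-recall = Σ (supportᵢ/N)·recallᵢ with N=38: (11/38)·0.3636 + (11/38)·0.6364 + (16/38)·0.3750 = 0.447

0.447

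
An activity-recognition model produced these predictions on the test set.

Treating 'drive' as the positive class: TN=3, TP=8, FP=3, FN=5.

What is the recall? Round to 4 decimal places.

0.6154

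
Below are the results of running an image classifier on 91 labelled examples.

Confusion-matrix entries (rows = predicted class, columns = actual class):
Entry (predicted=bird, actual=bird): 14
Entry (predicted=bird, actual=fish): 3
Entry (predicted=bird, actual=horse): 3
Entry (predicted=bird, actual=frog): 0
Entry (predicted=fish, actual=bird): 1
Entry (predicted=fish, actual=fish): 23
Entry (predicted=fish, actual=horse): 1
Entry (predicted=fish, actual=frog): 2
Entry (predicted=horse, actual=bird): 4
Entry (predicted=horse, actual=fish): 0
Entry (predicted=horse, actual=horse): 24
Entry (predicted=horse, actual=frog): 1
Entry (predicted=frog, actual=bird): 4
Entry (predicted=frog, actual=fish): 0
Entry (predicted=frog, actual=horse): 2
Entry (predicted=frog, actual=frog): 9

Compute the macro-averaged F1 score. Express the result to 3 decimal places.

Per-class F1 score (2·TP/(2·TP+FP+FN)):
  bird: TP=14, FP=3+3+0=6, FN=1+4+4=9 → 28/43 = 0.6512
  fish: TP=23, FP=1+1+2=4, FN=3+0+0=3 → 46/53 = 0.8679
  horse: TP=24, FP=4+0+1=5, FN=3+1+2=6 → 48/59 = 0.8136
  frog: TP=9, FP=4+0+2=6, FN=0+2+1=3 → 18/27 = 0.6667
Macro-F1 score = mean = (0.6512 + 0.8679 + 0.8136 + 0.6667) / 4 = 0.750

0.750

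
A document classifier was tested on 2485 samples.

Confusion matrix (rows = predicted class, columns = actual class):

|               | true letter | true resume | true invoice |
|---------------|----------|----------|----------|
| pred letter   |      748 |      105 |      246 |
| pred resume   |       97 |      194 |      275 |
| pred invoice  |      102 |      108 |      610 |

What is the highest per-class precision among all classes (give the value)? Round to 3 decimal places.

0.744

Per-class precision (TP/(TP+FP)):
  letter: TP=748, FP=105+246=351 → 748/1099 = 0.6806
  resume: TP=194, FP=97+275=372 → 194/566 = 0.3428
  invoice: TP=610, FP=102+108=210 → 610/820 = 0.7439
Highest is class 'invoice' with precision = 0.744.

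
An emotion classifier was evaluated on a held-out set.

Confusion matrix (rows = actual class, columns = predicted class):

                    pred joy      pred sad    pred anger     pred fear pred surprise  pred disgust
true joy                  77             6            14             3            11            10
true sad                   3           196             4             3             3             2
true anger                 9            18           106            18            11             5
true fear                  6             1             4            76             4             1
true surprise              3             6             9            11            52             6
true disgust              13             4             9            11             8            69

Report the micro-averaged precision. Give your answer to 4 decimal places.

Micro-averaging pools counts across classes: ΣTP=576, ΣFP=216, ΣFN=216.
Micro-precision = TP/(TP+FP) on pooled counts = 0.7273 (equals overall accuracy in single-label multiclass).

0.7273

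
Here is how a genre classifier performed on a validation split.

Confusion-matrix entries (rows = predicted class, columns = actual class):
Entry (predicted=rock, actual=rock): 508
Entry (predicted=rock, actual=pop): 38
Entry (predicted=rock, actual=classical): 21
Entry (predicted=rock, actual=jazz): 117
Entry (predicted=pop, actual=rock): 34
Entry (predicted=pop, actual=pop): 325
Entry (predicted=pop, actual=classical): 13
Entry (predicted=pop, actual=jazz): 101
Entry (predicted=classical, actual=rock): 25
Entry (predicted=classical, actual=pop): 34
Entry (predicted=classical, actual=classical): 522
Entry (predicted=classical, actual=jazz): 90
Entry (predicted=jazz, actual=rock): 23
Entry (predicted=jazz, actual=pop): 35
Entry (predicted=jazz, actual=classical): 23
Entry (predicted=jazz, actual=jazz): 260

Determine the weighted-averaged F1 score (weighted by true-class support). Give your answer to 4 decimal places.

Per-class F1 score (2·TP/(2·TP+FP+FN)):
  rock: TP=508, FP=38+21+117=176, FN=34+25+23=82 → 1016/1274 = 0.79749
  pop: TP=325, FP=34+13+101=148, FN=38+34+35=107 → 650/905 = 0.71823
  classical: TP=522, FP=25+34+90=149, FN=21+13+23=57 → 1044/1250 = 0.83520
  jazz: TP=260, FP=23+35+23=81, FN=117+101+90=308 → 520/909 = 0.57206
Weighted-F1 score = Σ (supportᵢ/N)·F1 scoreᵢ with N=2169: (590/2169)·0.79749 + (432/2169)·0.71823 + (579/2169)·0.83520 + (568/2169)·0.57206 = 0.7327

0.7327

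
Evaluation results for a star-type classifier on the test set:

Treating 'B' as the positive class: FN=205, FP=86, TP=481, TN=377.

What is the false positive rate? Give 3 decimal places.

0.186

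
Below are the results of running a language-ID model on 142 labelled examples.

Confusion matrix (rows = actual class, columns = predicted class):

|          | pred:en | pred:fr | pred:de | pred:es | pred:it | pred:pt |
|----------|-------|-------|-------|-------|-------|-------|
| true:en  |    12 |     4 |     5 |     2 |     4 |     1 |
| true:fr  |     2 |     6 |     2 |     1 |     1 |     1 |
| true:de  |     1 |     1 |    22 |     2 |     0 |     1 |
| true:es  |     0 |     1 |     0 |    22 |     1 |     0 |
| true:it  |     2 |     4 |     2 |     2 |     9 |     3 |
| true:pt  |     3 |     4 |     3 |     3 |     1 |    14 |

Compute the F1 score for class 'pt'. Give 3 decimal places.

One-vs-rest for 'pt': TP = diagonal; FP = other classes predicted 'pt'; FN = 'pt' predicted as other.
F1 score = 2·TP/(2·TP+FP+FN).
pt: TP=14, FP=1+1+1+0+3=6, FN=3+4+3+3+1=14 → 28/48 = 0.5833

0.583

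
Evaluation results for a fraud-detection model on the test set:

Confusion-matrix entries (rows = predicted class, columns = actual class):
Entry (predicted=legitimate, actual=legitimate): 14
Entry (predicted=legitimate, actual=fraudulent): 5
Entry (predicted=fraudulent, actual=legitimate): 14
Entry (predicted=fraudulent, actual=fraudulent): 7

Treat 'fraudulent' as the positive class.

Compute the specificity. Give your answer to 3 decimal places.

0.500

Specificity = TN/(TN+FP) = 14/(14+14) = 0.500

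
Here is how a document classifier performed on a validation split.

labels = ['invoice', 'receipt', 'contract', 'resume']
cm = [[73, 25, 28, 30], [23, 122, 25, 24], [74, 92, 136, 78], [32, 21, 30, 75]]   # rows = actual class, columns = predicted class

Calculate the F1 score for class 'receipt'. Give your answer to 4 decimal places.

F1 score = 2·TP/(2·TP+FP+FN).
receipt: TP=122, FP=25+92+21=138, FN=23+25+24=72 → 244/454 = 0.53744

0.5374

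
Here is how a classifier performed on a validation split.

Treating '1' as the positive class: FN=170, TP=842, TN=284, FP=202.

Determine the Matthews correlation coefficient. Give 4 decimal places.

MCC = (TP·TN − FP·FN) / √((TP+FP)(TP+FN)(TN+FP)(TN+FN))
Numerator = 842·284 − 202·170 = 204788
Denominator = √(1044·1012·486·454) = √233116564032 = 482821.4619
MCC = 204788 / 482821.4619 = 0.4241

0.4241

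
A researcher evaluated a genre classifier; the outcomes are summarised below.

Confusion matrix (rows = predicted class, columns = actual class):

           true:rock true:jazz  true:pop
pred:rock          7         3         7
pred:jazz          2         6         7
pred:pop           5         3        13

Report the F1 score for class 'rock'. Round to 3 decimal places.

F1 score = 2·TP/(2·TP+FP+FN).
rock: TP=7, FP=3+7=10, FN=2+5=7 → 14/31 = 0.4516

0.452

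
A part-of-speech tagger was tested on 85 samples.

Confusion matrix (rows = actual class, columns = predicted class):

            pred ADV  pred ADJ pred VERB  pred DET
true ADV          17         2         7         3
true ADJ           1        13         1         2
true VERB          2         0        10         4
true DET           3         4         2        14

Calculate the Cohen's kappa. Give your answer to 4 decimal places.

Observed agreement pₒ = trace/N = 54/85 = 0.63529
Expected agreement pₑ = Σ (rowᵢ·colᵢ)/N² = (29·23 + 17·19 + 16·20 + 23·23)/85² = 0.25453
κ = (pₒ − pₑ)/(1 − pₑ) = (0.63529 − 0.25453)/(1 − 0.25453) = 0.5108

0.5108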